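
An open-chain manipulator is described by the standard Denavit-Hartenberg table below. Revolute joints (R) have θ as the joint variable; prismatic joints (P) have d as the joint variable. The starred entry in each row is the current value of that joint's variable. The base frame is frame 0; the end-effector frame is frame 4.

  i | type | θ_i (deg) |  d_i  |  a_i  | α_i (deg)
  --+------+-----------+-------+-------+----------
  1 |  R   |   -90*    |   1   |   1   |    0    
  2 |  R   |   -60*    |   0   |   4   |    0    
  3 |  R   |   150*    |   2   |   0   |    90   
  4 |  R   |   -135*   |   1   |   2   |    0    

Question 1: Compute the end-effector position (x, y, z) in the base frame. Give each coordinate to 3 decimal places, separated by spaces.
after link 1: o_1 = (0.0000, -1.0000, 1.0000)
after link 2: o_2 = (-3.4641, -3.0000, 1.0000)
after link 3: o_3 = (-3.4641, -3.0000, 3.0000)
after link 4: o_4 = (-4.8783, -4.0000, 1.5858)

-4.878 -4.000 1.586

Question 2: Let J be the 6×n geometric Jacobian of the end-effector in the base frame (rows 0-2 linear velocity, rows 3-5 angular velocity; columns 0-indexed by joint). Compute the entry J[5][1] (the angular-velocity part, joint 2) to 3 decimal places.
1.000

axis z_1 = (0.0000,0.0000,1.0000); lever o_n−o_1 = (-4.8783,-3.0000,0.5858)
cross product → J_v[:, 1] = (3.0000,-4.8783,0.0000)
J_ω[:, 1] = z_1
entry J[5][1] = 1.0000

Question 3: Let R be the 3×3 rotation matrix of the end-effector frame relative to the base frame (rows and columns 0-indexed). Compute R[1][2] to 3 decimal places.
End-effector z-axis (col 2 of R) = (0.0000,-1.0000,0.0000)
R[1][2] = -1.0000

-1.000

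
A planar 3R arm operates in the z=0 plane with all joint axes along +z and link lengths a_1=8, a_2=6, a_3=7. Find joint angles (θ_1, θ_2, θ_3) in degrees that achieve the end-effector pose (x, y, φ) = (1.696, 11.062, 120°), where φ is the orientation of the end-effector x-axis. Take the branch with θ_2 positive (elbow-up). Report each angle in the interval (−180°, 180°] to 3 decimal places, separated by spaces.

-2.205 120.002 2.203

wrist centre = target − a_3·(cos φ, sin φ) = (5.1960, 4.9998)
cos θ_2 = (51.9966−8²−6²)/(2·8·6) = -0.5000; θ_2 = 120.0023° (elbow-up)
β = atan2(4.9998,5.1960) = 43.8977°; ψ = atan2(5.1960,4.9998) = 46.1026°
θ_1 = β − ψ = -2.2049°
θ_3 = φ − θ_1 − θ_2 = 2.2026° (wrapped to (-180°,180°])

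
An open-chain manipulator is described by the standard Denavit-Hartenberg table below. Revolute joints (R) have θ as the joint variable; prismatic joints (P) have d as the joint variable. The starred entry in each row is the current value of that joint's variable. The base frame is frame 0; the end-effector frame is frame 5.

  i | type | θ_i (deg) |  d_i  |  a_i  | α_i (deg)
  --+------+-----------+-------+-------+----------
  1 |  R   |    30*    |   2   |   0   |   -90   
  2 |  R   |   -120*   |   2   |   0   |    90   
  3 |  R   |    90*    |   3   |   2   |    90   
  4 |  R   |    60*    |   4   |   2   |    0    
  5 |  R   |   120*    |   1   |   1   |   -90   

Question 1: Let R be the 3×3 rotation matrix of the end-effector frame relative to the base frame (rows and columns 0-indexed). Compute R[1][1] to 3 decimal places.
End-effector y-axis (col 1 of R) = (0.4330,0.2500,-0.8660)
R[1][1] = 0.2500

0.250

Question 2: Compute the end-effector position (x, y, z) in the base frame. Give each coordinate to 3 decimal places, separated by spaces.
after link 1: o_1 = (0.0000, 0.0000, 2.0000)
after link 2: o_2 = (-1.0000, 1.7321, 2.0000)
after link 3: o_3 = (-4.2500, 2.1651, 0.5000)
after link 4: o_4 = (-7.7811, 1.2811, 3.0981)
after link 5: o_5 = (-7.7141, 0.1651, 3.9641)

-7.714 0.165 3.964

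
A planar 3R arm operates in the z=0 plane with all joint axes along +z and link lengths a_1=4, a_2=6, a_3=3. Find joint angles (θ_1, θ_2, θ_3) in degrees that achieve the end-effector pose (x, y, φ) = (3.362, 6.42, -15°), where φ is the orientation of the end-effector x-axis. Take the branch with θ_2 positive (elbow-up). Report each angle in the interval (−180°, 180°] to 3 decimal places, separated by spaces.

wrist centre = target − a_3·(cos φ, sin φ) = (0.4642, 7.1965)
cos θ_2 = (52.0045−4²−6²)/(2·4·6) = 0.0001; θ_2 = 89.9946° (elbow-up)
β = atan2(7.1965,0.4642) = 86.3091°; ψ = atan2(6.0000,4.0006) = 56.3062°
θ_1 = β − ψ = 30.0029°
θ_3 = φ − θ_1 − θ_2 = -134.9975° (wrapped to (-180°,180°])

30.003 89.995 -134.998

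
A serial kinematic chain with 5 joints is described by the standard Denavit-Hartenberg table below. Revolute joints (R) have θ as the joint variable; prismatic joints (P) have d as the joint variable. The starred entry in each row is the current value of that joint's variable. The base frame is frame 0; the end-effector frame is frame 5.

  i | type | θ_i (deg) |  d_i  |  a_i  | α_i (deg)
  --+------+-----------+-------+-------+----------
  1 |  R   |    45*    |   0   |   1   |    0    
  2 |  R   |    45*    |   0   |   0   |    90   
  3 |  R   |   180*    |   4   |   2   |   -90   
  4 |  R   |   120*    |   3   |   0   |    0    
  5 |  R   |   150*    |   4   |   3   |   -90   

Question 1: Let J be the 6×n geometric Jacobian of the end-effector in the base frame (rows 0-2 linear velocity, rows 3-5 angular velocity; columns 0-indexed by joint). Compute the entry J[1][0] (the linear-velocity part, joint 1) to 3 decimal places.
7.707

axis z_0 = ẑ; lever o_n−o_0 = (7.7071,-1.2929,-7.0000)
cross product → J_v[:, 0] = (1.2929,7.7071,-0.0000)
J_ω[:, 0] = z_0
entry J[1][0] = 7.7071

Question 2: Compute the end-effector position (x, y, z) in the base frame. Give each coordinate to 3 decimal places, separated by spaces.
7.707 -1.293 -7.000

after link 1: o_1 = (0.7071, 0.7071, 0.0000)
after link 2: o_2 = (0.7071, 0.7071, 0.0000)
after link 3: o_3 = (4.7071, -1.2929, 0.0000)
after link 4: o_4 = (4.7071, -1.2929, -3.0000)
after link 5: o_5 = (7.7071, -1.2929, -7.0000)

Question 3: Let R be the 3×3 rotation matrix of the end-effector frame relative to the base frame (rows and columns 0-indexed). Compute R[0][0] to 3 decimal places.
End-effector x-axis (col 0 of R) = (1.0000,-0.0000,0.0000)
R[0][0] = 1.0000

1.000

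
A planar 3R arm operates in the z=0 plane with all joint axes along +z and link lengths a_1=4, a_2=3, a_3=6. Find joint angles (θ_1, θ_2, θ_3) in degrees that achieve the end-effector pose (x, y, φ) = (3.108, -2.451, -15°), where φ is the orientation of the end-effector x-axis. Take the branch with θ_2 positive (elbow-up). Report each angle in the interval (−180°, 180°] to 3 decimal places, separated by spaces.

150.007 135.000 59.994

wrist centre = target − a_3·(cos φ, sin φ) = (-2.6876, -0.8981)
cos θ_2 = (8.0295−4²−3²)/(2·4·3) = -0.7071; θ_2 = 134.9998° (elbow-up)
β = atan2(-0.8981,-2.6876) = -161.5222°; ψ = atan2(2.1213,1.8787) = 48.4713°
θ_1 = β − ψ = -209.9935°
θ_3 = φ − θ_1 − θ_2 = 59.9937° (wrapped to (-180°,180°])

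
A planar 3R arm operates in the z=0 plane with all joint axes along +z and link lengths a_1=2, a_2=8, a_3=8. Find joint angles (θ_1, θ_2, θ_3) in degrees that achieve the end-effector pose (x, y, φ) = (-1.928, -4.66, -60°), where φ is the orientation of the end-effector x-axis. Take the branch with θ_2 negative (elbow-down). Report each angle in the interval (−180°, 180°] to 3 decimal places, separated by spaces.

wrist centre = target − a_3·(cos φ, sin φ) = (-5.9280, 2.2682)
cos θ_2 = (40.2859−2²−8²)/(2·2·8) = -0.8661; θ_2 = -150.0045° (elbow-down)
β = atan2(2.2682,-5.9280) = 159.0619°; ψ = atan2(-3.9995,-4.9285) = -140.9409°
θ_1 = β − ψ = 300.0028°
θ_3 = φ − θ_1 − θ_2 = 150.0017° (wrapped to (-180°,180°])

-59.997 -150.005 150.002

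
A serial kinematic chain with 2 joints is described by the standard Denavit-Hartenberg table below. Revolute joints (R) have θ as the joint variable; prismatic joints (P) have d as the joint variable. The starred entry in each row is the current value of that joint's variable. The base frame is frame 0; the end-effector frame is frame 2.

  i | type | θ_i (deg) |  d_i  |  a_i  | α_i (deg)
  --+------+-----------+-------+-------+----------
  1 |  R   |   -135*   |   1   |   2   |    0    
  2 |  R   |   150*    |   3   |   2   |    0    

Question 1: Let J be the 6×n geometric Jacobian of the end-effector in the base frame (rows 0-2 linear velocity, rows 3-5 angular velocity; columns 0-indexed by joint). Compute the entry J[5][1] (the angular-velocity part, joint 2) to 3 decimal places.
1.000

axis z_1 = (0.0000,0.0000,1.0000); lever o_n−o_1 = (1.9319,0.5176,3.0000)
cross product → J_v[:, 1] = (-0.5176,1.9319,0.0000)
J_ω[:, 1] = z_1
entry J[5][1] = 1.0000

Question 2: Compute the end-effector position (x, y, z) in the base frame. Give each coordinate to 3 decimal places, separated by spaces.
after link 1: o_1 = (-1.4142, -1.4142, 1.0000)
after link 2: o_2 = (0.5176, -0.8966, 4.0000)

0.518 -0.897 4.000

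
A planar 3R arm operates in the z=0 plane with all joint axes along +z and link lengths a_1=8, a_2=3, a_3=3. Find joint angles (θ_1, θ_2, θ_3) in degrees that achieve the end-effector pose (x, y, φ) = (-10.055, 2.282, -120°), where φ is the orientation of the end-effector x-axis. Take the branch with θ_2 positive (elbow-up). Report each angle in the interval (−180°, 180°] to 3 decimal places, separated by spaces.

wrist centre = target − a_3·(cos φ, sin φ) = (-8.5550, 4.8801)
cos θ_2 = (97.0032−8²−3²)/(2·8·3) = 0.5001; θ_2 = 59.9956° (elbow-up)
β = atan2(4.8801,-8.5550) = 150.2980°; ψ = atan2(2.5980,9.5002) = 15.2944°
θ_1 = β − ψ = 135.0036°
θ_3 = φ − θ_1 − θ_2 = 45.0007° (wrapped to (-180°,180°])

135.004 59.996 45.001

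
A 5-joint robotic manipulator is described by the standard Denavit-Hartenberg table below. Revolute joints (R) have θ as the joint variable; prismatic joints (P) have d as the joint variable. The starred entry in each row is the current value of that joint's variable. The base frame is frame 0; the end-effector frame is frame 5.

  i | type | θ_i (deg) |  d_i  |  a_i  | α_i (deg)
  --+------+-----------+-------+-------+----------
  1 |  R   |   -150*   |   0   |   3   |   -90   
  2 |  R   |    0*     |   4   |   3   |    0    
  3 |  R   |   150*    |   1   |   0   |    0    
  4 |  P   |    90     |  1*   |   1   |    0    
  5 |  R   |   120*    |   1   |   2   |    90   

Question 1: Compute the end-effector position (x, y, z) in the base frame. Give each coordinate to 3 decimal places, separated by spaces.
-2.995 -9.812 0.866

after link 1: o_1 = (-2.5981, -1.5000, 0.0000)
after link 2: o_2 = (-3.1962, -6.4641, 0.0000)
after link 3: o_3 = (-2.6962, -7.3301, 0.0000)
after link 4: o_4 = (-1.7631, -7.9462, 0.8660)
after link 5: o_5 = (-2.9952, -9.8122, 0.8660)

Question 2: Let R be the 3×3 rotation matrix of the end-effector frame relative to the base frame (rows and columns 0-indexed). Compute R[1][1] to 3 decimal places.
End-effector y-axis (col 1 of R) = (0.5000,-0.8660,0.0000)
R[1][1] = -0.8660

-0.866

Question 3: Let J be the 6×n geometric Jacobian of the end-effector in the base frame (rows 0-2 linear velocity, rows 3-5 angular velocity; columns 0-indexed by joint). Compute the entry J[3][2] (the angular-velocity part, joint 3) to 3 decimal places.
0.500

axis z_2 = (0.5000,-0.8660,0.0000); lever o_n−o_2 = (0.2010,-3.3481,0.8660)
cross product → J_v[:, 2] = (-0.7500,-0.4330,-1.5000)
J_ω[:, 2] = z_2
entry J[3][2] = 0.5000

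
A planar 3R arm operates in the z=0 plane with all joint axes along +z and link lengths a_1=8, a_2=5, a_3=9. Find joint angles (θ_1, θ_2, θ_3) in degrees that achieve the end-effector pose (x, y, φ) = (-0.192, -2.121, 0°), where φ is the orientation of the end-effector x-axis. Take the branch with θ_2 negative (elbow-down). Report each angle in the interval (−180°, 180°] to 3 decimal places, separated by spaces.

wrist centre = target − a_3·(cos φ, sin φ) = (-9.1920, -2.1210)
cos θ_2 = (88.9915−8²−5²)/(2·8·5) = -0.0001; θ_2 = -90.0061° (elbow-down)
β = atan2(-2.1210,-9.1920) = -167.0067°; ψ = atan2(-5.0000,7.9995) = -32.0071°
θ_1 = β − ψ = -134.9997°
θ_3 = φ − θ_1 − θ_2 = -134.9943° (wrapped to (-180°,180°])

-135.000 -90.006 -134.994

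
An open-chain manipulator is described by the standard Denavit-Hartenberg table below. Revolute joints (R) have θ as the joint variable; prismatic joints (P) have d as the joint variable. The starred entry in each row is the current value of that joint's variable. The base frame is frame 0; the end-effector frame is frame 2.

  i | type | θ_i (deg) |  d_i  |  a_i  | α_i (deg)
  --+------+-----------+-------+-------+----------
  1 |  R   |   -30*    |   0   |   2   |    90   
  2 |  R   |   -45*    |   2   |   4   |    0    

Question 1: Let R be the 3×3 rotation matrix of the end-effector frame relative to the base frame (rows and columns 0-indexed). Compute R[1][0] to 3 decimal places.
-0.354

End-effector x-axis (col 0 of R) = (0.6124,-0.3536,-0.7071)
R[1][0] = -0.3536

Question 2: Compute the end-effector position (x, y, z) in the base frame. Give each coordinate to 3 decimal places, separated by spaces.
after link 1: o_1 = (1.7321, -1.0000, 0.0000)
after link 2: o_2 = (3.1815, -4.1463, -2.8284)

3.182 -4.146 -2.828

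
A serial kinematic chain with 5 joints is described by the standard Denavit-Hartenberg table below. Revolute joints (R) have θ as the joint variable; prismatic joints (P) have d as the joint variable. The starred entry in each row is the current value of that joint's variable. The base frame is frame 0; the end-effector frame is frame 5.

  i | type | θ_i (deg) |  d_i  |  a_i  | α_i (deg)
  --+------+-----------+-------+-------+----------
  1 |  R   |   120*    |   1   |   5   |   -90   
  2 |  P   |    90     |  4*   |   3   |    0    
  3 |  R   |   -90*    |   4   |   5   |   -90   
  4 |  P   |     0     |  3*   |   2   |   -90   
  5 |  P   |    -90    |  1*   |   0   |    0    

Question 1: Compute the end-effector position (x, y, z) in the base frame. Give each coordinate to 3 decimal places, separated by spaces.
after link 1: o_1 = (-2.5000, 4.3301, 1.0000)
after link 2: o_2 = (-5.9641, 2.3301, -2.0000)
after link 3: o_3 = (-11.9282, 4.6603, -2.0000)
after link 4: o_4 = (-12.9282, 6.3923, -5.0000)
after link 5: o_5 = (-12.0622, 6.8923, -5.0000)

-12.062 6.892 -5.000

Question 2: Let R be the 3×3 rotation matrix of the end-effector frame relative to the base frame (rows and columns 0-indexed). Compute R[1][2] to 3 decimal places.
End-effector z-axis (col 2 of R) = (0.8660,0.5000,-0.0000)
R[1][2] = 0.5000

0.500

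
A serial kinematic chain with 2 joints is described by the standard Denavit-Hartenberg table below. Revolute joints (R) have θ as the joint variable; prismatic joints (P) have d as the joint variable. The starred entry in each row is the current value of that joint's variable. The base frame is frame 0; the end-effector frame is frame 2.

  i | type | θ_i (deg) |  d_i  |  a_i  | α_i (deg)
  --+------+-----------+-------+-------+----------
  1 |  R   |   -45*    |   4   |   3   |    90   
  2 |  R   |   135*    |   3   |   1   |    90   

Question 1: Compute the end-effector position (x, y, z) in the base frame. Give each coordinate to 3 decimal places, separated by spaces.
-0.500 -3.743 4.707

after link 1: o_1 = (2.1213, -2.1213, 4.0000)
after link 2: o_2 = (-0.5000, -3.7426, 4.7071)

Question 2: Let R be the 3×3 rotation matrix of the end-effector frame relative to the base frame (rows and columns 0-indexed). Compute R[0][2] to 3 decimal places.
End-effector z-axis (col 2 of R) = (0.5000,-0.5000,0.7071)
R[0][2] = 0.5000

0.500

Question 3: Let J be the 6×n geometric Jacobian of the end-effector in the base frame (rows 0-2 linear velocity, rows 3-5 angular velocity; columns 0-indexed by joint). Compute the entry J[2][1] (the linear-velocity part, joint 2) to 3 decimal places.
axis z_1 = (-0.7071,-0.7071,0.0000); lever o_n−o_1 = (-2.6213,-1.6213,0.7071)
cross product → J_v[:, 1] = (-0.5000,0.5000,-0.7071)
J_ω[:, 1] = z_1
entry J[2][1] = -0.7071

-0.707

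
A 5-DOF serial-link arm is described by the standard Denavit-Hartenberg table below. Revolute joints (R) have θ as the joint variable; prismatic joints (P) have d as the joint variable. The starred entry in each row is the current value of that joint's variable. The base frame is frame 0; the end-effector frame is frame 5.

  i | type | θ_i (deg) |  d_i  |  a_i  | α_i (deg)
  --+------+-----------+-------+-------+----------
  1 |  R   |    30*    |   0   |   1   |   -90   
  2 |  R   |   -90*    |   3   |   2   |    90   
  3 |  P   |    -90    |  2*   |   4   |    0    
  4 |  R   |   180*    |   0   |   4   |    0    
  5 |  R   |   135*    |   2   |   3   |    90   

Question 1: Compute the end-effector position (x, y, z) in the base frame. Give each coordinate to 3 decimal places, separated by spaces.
after link 1: o_1 = (0.8660, 0.5000, 0.0000)
after link 2: o_2 = (-0.6340, 3.0981, 2.0000)
after link 3: o_3 = (-0.3660, -1.3660, 2.0000)
after link 4: o_4 = (-2.3660, 2.0981, 2.0000)
after link 5: o_5 = (-3.0374, -0.7390, -0.1213)

-3.037 -0.739 -0.121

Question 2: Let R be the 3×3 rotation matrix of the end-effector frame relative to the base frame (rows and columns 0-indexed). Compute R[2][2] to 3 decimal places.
End-effector z-axis (col 2 of R) = (-0.3536,0.6124,-0.7071)
R[2][2] = -0.7071

-0.707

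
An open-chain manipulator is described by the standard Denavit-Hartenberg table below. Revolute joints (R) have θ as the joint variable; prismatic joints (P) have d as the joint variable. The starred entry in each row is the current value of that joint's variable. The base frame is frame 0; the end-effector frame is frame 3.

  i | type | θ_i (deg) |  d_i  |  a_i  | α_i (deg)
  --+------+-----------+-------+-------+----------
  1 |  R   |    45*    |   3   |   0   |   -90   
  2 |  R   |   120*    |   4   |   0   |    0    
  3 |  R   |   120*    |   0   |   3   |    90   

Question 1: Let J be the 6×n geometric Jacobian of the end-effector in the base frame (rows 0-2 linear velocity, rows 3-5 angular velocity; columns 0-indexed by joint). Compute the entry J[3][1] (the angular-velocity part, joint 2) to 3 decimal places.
-0.707

axis z_1 = (-0.7071,0.7071,0.0000); lever o_n−o_1 = (-3.8891,1.7678,2.5981)
cross product → J_v[:, 1] = (1.8371,1.8371,1.5000)
J_ω[:, 1] = z_1
entry J[3][1] = -0.7071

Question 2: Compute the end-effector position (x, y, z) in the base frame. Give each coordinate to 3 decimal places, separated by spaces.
-3.889 1.768 5.598

after link 1: o_1 = (0.0000, 0.0000, 3.0000)
after link 2: o_2 = (-2.8284, 2.8284, 3.0000)
after link 3: o_3 = (-3.8891, 1.7678, 5.5981)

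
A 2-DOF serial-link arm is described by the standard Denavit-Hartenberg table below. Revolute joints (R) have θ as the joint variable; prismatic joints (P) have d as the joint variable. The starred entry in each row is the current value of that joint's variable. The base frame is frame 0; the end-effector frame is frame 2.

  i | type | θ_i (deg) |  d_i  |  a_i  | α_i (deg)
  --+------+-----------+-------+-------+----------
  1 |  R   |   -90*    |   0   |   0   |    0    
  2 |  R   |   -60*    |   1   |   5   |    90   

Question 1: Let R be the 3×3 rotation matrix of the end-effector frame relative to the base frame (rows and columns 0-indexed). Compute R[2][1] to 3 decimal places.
End-effector y-axis (col 1 of R) = (0.0000,-0.0000,1.0000)
R[2][1] = 1.0000

1.000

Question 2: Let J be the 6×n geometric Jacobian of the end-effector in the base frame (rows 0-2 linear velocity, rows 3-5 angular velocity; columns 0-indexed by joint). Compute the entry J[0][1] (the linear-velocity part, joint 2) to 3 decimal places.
axis z_1 = (0.0000,0.0000,1.0000); lever o_n−o_1 = (-4.3301,-2.5000,1.0000)
cross product → J_v[:, 1] = (2.5000,-4.3301,0.0000)
J_ω[:, 1] = z_1
entry J[0][1] = 2.5000

2.500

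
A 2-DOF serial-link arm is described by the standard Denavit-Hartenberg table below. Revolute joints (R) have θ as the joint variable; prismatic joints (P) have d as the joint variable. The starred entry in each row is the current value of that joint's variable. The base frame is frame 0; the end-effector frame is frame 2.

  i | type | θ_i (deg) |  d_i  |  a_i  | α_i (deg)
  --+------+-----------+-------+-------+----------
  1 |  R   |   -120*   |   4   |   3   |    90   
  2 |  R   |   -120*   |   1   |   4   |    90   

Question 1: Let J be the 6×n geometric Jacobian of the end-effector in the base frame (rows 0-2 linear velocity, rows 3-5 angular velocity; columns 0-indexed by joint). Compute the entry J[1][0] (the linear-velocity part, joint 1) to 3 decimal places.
axis z_0 = ẑ; lever o_n−o_0 = (-1.3660,-0.3660,0.5359)
cross product → J_v[:, 0] = (0.3660,-1.3660,0.0000)
J_ω[:, 0] = z_0
entry J[1][0] = -1.3660

-1.366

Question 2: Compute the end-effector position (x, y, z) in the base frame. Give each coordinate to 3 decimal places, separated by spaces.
-1.366 -0.366 0.536

after link 1: o_1 = (-1.5000, -2.5981, 4.0000)
after link 2: o_2 = (-1.3660, -0.3660, 0.5359)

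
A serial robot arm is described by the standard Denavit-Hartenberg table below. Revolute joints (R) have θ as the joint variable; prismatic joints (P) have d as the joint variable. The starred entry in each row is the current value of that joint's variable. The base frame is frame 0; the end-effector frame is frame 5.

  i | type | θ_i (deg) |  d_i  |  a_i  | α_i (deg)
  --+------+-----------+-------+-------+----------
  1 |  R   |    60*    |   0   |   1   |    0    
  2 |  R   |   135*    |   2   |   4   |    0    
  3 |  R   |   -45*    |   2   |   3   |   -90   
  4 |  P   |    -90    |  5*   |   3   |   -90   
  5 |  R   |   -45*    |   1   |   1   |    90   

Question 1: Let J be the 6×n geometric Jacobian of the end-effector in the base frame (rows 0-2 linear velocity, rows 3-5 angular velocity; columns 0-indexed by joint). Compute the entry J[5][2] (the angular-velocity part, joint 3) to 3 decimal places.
axis z_2 = (0.0000,0.0000,1.0000); lever o_n−o_2 = (-6.3177,-2.9425,5.7071)
cross product → J_v[:, 2] = (2.9425,-6.3177,0.0000)
J_ω[:, 2] = z_2
entry J[5][2] = 1.0000

1.000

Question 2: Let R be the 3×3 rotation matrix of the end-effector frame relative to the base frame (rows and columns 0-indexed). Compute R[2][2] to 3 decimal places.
-0.707

End-effector z-axis (col 2 of R) = (-0.3536,-0.6124,-0.7071)
R[2][2] = -0.7071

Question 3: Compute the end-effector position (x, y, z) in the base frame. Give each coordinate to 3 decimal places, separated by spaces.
-9.681 -3.112 7.707

after link 1: o_1 = (0.5000, 0.8660, 0.0000)
after link 2: o_2 = (-3.3637, -0.1693, 2.0000)
after link 3: o_3 = (-5.9618, 1.3307, 4.0000)
after link 4: o_4 = (-8.4618, -2.9994, 7.0000)
after link 5: o_5 = (-9.6814, -3.1118, 7.7071)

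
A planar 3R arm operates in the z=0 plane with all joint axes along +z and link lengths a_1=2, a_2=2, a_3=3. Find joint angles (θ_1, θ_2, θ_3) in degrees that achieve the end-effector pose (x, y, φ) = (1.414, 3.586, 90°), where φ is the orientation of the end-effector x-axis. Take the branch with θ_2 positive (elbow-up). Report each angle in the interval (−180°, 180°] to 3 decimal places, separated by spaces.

wrist centre = target − a_3·(cos φ, sin φ) = (1.4140, 0.5860)
cos θ_2 = (2.3428−2²−2²)/(2·2·2) = -0.7072; θ_2 = 135.0036° (elbow-up)
β = atan2(0.5860,1.4140) = 22.5104°; ψ = atan2(1.4141,0.5857) = 67.5018°
θ_1 = β − ψ = -44.9913°
θ_3 = φ − θ_1 − θ_2 = -0.0122° (wrapped to (-180°,180°])

-44.991 135.004 -0.012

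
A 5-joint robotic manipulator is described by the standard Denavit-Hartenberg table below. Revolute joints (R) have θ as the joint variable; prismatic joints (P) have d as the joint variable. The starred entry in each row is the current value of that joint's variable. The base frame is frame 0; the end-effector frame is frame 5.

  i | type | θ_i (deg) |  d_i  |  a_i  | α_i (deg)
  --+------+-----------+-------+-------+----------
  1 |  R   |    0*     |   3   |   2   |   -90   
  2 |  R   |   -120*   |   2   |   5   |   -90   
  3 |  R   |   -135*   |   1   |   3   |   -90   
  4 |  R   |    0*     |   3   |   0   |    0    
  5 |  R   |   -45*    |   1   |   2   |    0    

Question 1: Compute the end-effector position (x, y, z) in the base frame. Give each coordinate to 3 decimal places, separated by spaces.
1.737 7.950 8.284

after link 1: o_1 = (2.0000, 0.0000, 3.0000)
after link 2: o_2 = (-0.5000, 2.0000, 7.3301)
after link 3: o_3 = (1.4267, 4.1213, 5.9930)
after link 4: o_4 = (0.3660, 6.2426, 7.8301)
after link 5: o_5 = (1.7372, 7.9497, 8.2836)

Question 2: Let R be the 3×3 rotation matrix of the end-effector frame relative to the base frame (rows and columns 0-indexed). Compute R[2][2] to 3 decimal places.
End-effector z-axis (col 2 of R) = (-0.3536,0.7071,0.6124)
R[2][2] = 0.6124

0.612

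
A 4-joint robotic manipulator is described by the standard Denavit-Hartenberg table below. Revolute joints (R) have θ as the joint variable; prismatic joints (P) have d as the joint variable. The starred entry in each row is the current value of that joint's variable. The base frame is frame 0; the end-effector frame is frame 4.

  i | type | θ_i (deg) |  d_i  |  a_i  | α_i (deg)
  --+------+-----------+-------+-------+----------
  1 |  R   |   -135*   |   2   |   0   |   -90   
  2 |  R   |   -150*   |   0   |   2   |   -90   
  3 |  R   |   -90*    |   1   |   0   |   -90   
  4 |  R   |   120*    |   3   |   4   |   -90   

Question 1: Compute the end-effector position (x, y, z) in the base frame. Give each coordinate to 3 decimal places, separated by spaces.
2.519 5.347 2.366

after link 1: o_1 = (0.0000, 0.0000, 2.0000)
after link 2: o_2 = (1.2247, 1.2247, 3.0000)
after link 3: o_3 = (0.8712, 0.8712, 3.8660)
after link 4: o_4 = (2.5188, 5.3473, 2.3660)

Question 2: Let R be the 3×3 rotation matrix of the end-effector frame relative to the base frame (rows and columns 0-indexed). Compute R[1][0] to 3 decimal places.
0.660

End-effector x-axis (col 0 of R) = (-0.0474,0.6597,-0.7500)
R[1][0] = 0.6597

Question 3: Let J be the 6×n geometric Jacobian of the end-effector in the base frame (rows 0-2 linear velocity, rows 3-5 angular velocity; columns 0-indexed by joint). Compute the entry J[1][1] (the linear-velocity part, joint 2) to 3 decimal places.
axis z_1 = (0.7071,-0.7071,0.0000); lever o_n−o_1 = (2.5188,5.3473,0.3660)
cross product → J_v[:, 1] = (-0.2588,-0.2588,5.5622)
J_ω[:, 1] = z_1
entry J[1][1] = -0.2588

-0.259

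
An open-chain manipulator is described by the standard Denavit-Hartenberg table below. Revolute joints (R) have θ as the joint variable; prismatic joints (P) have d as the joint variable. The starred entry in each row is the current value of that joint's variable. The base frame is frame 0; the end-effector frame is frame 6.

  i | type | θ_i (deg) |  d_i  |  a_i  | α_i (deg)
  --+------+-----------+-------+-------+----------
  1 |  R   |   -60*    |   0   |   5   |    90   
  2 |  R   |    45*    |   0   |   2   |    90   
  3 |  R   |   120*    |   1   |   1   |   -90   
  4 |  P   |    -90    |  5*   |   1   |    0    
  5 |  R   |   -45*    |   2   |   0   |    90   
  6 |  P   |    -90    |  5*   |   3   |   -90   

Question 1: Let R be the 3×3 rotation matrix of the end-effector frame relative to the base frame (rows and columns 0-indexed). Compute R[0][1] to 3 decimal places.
End-effector y-axis (col 1 of R) = (-0.4053,-0.5227,-0.7500)
R[0][1] = -0.4053

-0.405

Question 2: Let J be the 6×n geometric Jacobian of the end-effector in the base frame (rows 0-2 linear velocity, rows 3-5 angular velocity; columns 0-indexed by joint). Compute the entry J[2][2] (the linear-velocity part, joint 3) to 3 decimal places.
2.967

axis z_2 = (0.3536,-0.6124,-0.7071); lever o_n−o_2 = (2.3143,4.3832,-0.4673)
cross product → J_v[:, 2] = (3.3855,-1.4712,2.9669)
J_ω[:, 2] = z_2
entry J[2][2] = 2.9669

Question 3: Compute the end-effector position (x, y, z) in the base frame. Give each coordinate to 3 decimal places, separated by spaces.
5.521 -1.172 0.947

after link 1: o_1 = (2.5000, -4.3301, 0.0000)
after link 2: o_2 = (3.2071, -5.5549, 1.4142)
after link 3: o_3 = (2.6339, -6.2941, 0.3536)
after link 4: o_4 = (3.6216, -3.0048, -3.4154)
after link 5: o_5 = (3.8752, -1.4441, -4.6402)
after link 6: o_6 = (5.5214, -1.1717, 0.9470)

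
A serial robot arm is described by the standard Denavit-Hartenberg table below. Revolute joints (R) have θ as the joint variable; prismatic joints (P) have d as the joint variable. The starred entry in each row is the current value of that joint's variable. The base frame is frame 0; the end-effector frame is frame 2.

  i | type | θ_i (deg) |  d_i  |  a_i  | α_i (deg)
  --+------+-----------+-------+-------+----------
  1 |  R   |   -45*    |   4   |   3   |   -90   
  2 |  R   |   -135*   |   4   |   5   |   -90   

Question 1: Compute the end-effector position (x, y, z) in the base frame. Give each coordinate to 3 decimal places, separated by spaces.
after link 1: o_1 = (2.1213, -2.1213, 4.0000)
after link 2: o_2 = (2.4497, 3.2071, 7.5355)

2.450 3.207 7.536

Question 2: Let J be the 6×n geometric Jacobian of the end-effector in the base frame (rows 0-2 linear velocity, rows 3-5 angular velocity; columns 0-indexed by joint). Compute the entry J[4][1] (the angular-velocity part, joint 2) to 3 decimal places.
axis z_1 = (0.7071,0.7071,0.0000); lever o_n−o_1 = (0.3284,5.3284,3.5355)
cross product → J_v[:, 1] = (2.5000,-2.5000,3.5355)
J_ω[:, 1] = z_1
entry J[4][1] = 0.7071

0.707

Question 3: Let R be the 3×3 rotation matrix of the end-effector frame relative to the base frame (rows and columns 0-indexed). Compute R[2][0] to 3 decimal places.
0.707

End-effector x-axis (col 0 of R) = (-0.5000,0.5000,0.7071)
R[2][0] = 0.7071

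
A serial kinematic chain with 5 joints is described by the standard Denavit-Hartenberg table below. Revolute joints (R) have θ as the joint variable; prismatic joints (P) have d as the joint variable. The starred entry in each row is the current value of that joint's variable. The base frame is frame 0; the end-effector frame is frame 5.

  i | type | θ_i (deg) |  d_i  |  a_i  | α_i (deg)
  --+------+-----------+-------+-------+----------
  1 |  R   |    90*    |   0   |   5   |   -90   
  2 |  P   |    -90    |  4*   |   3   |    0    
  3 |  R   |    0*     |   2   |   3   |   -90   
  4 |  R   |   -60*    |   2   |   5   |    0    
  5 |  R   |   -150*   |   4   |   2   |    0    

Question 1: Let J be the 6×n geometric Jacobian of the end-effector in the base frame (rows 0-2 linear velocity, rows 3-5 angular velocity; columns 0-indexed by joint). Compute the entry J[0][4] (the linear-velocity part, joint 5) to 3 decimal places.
-1.732

axis z_4 = (0.0000,1.0000,-0.0000); lever o_n−o_4 = (1.0000,4.0000,-1.7321)
cross product → J_v[:, 4] = (-1.7321,-0.0000,-1.0000)
J_ω[:, 4] = z_4
entry J[0][4] = -1.7321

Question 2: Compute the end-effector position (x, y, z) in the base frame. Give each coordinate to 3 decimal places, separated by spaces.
-9.330 11.000 6.768

after link 1: o_1 = (0.0000, 5.0000, 0.0000)
after link 2: o_2 = (-4.0000, 5.0000, 3.0000)
after link 3: o_3 = (-6.0000, 5.0000, 6.0000)
after link 4: o_4 = (-10.3301, 7.0000, 8.5000)
after link 5: o_5 = (-9.3301, 11.0000, 6.7679)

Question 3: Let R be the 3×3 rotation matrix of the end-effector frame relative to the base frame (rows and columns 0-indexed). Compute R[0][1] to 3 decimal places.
End-effector y-axis (col 1 of R) = (-0.8660,-0.0000,-0.5000)
R[0][1] = -0.8660

-0.866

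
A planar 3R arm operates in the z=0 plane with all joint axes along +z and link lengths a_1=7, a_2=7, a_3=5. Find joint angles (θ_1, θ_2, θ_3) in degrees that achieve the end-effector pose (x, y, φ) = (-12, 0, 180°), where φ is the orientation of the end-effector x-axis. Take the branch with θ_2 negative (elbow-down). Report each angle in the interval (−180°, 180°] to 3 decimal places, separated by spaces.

-120.000 -120.000 60.000

wrist centre = target − a_3·(cos φ, sin φ) = (-7.0000, -0.0000)
cos θ_2 = (49.0000−7²−7²)/(2·7·7) = -0.5000; θ_2 = -120.0000° (elbow-down)
β = atan2(-0.0000,-7.0000) = -180.0000°; ψ = atan2(-6.0622,3.5000) = -60.0000°
θ_1 = β − ψ = -120.0000°
θ_3 = φ − θ_1 − θ_2 = 60.0000° (wrapped to (-180°,180°])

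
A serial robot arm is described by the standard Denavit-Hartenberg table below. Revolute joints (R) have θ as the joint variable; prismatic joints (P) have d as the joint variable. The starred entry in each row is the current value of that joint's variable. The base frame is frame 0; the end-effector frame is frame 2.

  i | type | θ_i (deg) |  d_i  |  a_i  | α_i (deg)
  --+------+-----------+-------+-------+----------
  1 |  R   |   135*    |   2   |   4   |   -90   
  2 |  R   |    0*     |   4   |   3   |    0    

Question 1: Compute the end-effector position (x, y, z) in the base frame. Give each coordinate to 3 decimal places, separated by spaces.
-7.778 2.121 2.000

after link 1: o_1 = (-2.8284, 2.8284, 2.0000)
after link 2: o_2 = (-7.7782, 2.1213, 2.0000)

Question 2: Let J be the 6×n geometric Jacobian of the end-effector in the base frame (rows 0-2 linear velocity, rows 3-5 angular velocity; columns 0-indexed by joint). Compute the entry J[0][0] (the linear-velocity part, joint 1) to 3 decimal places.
-2.121

axis z_0 = ẑ; lever o_n−o_0 = (-7.7782,2.1213,2.0000)
cross product → J_v[:, 0] = (-2.1213,-7.7782,0.0000)
J_ω[:, 0] = z_0
entry J[0][0] = -2.1213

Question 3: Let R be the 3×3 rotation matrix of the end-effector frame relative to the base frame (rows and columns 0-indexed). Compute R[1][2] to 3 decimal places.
End-effector z-axis (col 2 of R) = (-0.7071,-0.7071,0.0000)
R[1][2] = -0.7071

-0.707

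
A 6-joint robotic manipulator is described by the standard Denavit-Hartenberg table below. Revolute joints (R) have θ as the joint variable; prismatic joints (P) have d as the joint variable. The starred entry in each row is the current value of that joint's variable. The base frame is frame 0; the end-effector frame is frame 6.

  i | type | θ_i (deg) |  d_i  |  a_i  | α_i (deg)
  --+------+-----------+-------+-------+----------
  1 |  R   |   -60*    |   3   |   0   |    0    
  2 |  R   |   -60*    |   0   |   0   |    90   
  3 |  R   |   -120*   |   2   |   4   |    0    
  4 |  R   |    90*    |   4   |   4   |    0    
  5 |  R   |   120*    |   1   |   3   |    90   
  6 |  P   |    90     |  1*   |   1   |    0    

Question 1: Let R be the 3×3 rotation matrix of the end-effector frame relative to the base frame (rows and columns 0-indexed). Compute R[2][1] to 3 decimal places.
End-effector y-axis (col 1 of R) = (-0.0000,0.0000,-1.0000)
R[2][1] = -1.0000

-1.000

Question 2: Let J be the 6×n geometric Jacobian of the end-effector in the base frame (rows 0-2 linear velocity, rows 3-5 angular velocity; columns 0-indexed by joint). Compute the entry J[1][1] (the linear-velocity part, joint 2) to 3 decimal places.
axis z_1 = (0.0000,0.0000,1.0000); lever o_n−o_1 = (-8.1603,1.8660,-2.4641)
cross product → J_v[:, 1] = (-1.8660,-8.1603,0.0000)
J_ω[:, 1] = z_1
entry J[1][1] = -8.1603

-8.160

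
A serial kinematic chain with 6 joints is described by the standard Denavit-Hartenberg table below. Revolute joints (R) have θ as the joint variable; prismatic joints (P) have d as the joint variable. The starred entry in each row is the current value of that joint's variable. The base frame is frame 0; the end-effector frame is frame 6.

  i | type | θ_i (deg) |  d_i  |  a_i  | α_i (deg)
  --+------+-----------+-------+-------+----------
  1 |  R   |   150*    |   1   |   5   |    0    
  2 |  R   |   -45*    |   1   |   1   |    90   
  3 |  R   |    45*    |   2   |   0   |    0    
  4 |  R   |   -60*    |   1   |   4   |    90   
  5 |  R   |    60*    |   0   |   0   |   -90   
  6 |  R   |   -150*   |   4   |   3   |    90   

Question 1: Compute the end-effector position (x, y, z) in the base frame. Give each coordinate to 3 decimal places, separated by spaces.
-1.641 3.091 0.749

after link 1: o_1 = (-4.3301, 2.5000, 1.0000)
after link 2: o_2 = (-4.5889, 3.4659, 2.0000)
after link 3: o_3 = (-2.6571, 3.9836, 2.0000)
after link 4: o_4 = (-2.6912, 7.9744, 0.9647)
after link 5: o_5 = (-2.6912, 7.9744, 0.9647)
after link 6: o_6 = (-1.6414, 3.0907, 0.7486)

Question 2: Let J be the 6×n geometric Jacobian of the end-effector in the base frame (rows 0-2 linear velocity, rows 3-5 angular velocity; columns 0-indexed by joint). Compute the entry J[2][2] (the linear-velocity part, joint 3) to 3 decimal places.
-1.125

axis z_2 = (0.9659,0.2588,0.0000); lever o_n−o_2 = (2.9476,-0.3753,-1.2514)
cross product → J_v[:, 2] = (-0.3239,1.2087,-1.1254)
J_ω[:, 2] = z_2
entry J[2][2] = -1.1254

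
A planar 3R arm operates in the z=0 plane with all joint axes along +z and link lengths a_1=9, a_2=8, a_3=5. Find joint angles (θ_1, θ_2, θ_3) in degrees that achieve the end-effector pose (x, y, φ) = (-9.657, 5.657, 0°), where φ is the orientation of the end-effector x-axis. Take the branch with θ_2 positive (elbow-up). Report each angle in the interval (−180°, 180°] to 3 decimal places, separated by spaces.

137.793 44.997 177.211

wrist centre = target − a_3·(cos φ, sin φ) = (-14.6570, 5.6570)
cos θ_2 = (246.8293−9²−8²)/(2·9·8) = 0.7071; θ_2 = 44.9967° (elbow-up)
β = atan2(5.6570,-14.6570) = 158.8955°; ψ = atan2(5.6565,14.6572) = 21.1027°
θ_1 = β − ψ = 137.7928°
θ_3 = φ − θ_1 − θ_2 = 177.2106° (wrapped to (-180°,180°])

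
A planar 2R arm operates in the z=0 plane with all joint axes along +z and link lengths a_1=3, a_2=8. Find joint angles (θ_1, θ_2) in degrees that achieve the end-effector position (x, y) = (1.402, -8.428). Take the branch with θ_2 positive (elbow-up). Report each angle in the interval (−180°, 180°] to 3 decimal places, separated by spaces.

cos θ_2 = (72.9968−3²−8²)/(2·3·8) = -0.0001; θ_2 = 90.0038° (elbow-up)
β = atan2(-8.4280,1.4020) = -80.5553°; ψ = atan2(8.0000,2.9995) = 69.4473°
θ_1 = β − ψ = -150.0026°

-150.003 90.004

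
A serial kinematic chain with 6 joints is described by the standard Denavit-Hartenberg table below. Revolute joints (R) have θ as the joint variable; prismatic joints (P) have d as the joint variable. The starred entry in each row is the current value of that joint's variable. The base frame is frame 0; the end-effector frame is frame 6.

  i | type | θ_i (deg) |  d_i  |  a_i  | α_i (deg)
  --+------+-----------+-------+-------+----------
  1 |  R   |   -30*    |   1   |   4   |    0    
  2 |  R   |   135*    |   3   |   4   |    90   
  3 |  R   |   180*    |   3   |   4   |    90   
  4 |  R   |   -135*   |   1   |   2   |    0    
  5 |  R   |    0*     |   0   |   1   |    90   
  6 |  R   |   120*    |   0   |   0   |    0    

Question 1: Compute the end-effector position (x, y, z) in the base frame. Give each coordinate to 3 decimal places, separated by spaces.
after link 1: o_1 = (3.4641, -2.0000, 1.0000)
after link 2: o_2 = (2.4288, 1.8637, 4.0000)
after link 3: o_3 = (6.3619, -1.2235, 4.0000)
after link 4: o_4 = (4.6298, -0.2235, 5.0000)
after link 5: o_5 = (3.7638, 0.2765, 5.0000)
after link 6: o_6 = (3.7638, 0.2765, 5.0000)

3.764 0.276 5.000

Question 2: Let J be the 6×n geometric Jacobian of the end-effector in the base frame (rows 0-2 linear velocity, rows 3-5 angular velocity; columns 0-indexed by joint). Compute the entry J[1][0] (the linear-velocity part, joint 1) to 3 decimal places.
3.764

axis z_0 = ẑ; lever o_n−o_0 = (3.7638,0.2765,5.0000)
cross product → J_v[:, 0] = (-0.2765,3.7638,0.0000)
J_ω[:, 0] = z_0
entry J[1][0] = 3.7638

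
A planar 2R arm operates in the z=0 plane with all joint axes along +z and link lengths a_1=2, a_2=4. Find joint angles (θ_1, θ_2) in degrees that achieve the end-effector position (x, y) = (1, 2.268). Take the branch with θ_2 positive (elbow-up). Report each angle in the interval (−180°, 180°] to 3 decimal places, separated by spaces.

-59.997 149.998

cos θ_2 = (6.1438−2²−4²)/(2·2·4) = -0.8660; θ_2 = 149.9983° (elbow-up)
β = atan2(2.2680,1.0000) = 66.2065°; ψ = atan2(2.0001,-1.4640) = 126.2036°
θ_1 = β − ψ = -59.9971°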